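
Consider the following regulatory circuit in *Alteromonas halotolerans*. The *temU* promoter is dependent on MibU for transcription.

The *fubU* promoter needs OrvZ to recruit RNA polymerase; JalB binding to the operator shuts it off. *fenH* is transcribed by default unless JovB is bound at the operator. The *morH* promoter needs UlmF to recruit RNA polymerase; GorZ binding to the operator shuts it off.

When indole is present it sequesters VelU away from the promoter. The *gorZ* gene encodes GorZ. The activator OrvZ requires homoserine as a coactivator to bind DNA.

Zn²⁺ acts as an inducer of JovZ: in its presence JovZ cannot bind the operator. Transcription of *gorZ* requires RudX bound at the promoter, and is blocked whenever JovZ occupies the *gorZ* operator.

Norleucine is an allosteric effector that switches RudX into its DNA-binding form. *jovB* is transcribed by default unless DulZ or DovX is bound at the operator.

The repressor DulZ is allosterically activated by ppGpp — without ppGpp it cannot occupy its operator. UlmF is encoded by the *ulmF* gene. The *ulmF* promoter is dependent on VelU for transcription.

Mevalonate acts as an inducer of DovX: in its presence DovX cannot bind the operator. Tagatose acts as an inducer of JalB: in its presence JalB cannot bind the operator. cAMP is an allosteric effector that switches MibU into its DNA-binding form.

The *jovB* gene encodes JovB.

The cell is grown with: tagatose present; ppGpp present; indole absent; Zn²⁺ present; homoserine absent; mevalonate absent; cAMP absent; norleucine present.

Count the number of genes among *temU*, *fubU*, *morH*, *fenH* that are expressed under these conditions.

1

cAMP is absent, so MibU is inactive.
Required activator MibU is absent, so *temU* is not transcribed.
→ *temU* is OFF.
Homoserine is absent, so OrvZ is inactive.
Tagatose is present, so JalB is inactive.
Required activator OrvZ is absent, so *fubU* is not transcribed.
→ *fubU* is OFF.
Zn²⁺ is present, so JovZ is inactive.
Norleucine is present, so RudX is active.
No repressor is bound and RudX is active, so *gorZ* is transcribed.
So GorZ is produced and active.
Indole is absent, so VelU is active.
No repressor is bound and VelU is active, so *ulmF* is transcribed.
So UlmF is produced and active.
With repressor GorZ bound, *morH* is not transcribed.
→ *morH* is OFF.
ppGpp is present, so DulZ is active.
Mevalonate is absent, so DovX is active.
With repressor DulZ bound, *jovB* is not transcribed.
So JovB is not produced.
With no repressor bound, *fenH* is transcribed.
→ *fenH* is ON.
1 of the 4 genes is transcribed.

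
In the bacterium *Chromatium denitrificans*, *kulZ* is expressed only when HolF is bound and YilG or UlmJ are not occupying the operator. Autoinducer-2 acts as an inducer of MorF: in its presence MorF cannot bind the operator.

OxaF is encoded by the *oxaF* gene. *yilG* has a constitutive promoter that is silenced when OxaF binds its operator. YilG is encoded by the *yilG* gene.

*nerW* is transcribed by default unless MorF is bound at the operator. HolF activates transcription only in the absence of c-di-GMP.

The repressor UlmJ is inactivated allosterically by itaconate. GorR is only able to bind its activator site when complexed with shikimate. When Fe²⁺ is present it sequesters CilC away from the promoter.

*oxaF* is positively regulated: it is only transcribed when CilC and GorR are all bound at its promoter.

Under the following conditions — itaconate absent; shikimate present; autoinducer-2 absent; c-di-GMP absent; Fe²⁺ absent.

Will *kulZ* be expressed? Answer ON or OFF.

c-di-GMP is absent, so HolF is active.
Fe²⁺ is absent, so CilC is active.
Shikimate is present, so GorR is active.
No repressor is bound and CilC and GorR are active, so *oxaF* is transcribed.
So OxaF is produced and active.
With repressor OxaF bound, *yilG* is not transcribed.
So YilG is not produced.
Itaconate is absent, so UlmJ is active.
With repressor UlmJ bound, *kulZ* is not transcribed.

OFF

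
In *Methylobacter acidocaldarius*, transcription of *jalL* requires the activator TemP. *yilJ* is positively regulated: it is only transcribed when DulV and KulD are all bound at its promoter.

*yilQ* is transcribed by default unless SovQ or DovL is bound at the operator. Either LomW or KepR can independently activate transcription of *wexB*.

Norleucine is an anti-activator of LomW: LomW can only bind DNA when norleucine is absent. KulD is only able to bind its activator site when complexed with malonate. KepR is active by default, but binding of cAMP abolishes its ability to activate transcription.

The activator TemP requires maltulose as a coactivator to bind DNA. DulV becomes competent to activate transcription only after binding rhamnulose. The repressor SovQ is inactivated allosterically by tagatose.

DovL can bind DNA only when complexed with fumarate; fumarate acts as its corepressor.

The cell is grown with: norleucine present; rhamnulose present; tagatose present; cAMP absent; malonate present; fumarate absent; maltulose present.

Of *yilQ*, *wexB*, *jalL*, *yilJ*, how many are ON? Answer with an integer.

Tagatose is present, so SovQ is inactive.
Fumarate is absent, so DovL is inactive.
With no repressor bound, *yilQ* is transcribed.
→ *yilQ* is ON.
Norleucine is present, so LomW is inactive.
cAMP is absent, so KepR is active.
Activator KepR is present, so *wexB* is transcribed.
→ *wexB* is ON.
Maltulose is present, so TemP is active.
No repressor is bound and TemP is active, so *jalL* is transcribed.
→ *jalL* is ON.
Rhamnulose is present, so DulV is active.
Malonate is present, so KulD is active.
No repressor is bound and DulV and KulD are active, so *yilJ* is transcribed.
→ *yilJ* is ON.
4 of the 4 genes are transcribed.

4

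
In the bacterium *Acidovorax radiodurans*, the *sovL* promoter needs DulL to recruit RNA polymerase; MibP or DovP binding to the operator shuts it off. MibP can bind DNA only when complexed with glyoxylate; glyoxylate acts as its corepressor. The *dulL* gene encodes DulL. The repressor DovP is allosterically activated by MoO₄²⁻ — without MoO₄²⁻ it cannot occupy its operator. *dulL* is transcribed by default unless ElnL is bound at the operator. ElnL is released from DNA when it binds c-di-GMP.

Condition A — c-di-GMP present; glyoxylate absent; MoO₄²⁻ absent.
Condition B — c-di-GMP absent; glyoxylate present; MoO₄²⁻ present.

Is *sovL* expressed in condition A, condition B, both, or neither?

Condition A:
c-di-GMP is present, so ElnL is inactive.
With no repressor bound, *dulL* is transcribed.
So DulL is produced and active.
Glyoxylate is absent, so MibP is inactive.
MoO₄²⁻ is absent, so DovP is inactive.
No repressor is bound and DulL is active, so *sovL* is transcribed.
→ *sovL* is ON in A.
Condition B:
c-di-GMP is absent, so ElnL is active.
With repressor ElnL bound, *dulL* is not transcribed.
So DulL is not produced.
Glyoxylate is present, so MibP is active.
MoO₄²⁻ is present, so DovP is active.
With repressor MibP bound, *sovL* is not transcribed.
→ *sovL* is OFF in B.

A only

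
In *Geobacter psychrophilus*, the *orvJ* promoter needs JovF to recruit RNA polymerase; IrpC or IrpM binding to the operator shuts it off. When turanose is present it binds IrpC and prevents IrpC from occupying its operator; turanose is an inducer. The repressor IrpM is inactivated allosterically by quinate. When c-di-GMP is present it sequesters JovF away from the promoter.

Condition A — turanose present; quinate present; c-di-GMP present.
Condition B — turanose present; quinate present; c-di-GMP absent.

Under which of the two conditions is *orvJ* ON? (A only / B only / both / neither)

B only

Condition A:
Turanose is present, so IrpC is inactive.
Quinate is present, so IrpM is inactive.
c-di-GMP is present, so JovF is inactive.
Required activator JovF is absent, so *orvJ* is not transcribed.
→ *orvJ* is OFF in A.
Condition B:
Turanose is present, so IrpC is inactive.
Quinate is present, so IrpM is inactive.
c-di-GMP is absent, so JovF is active.
No repressor is bound and JovF is active, so *orvJ* is transcribed.
→ *orvJ* is ON in B.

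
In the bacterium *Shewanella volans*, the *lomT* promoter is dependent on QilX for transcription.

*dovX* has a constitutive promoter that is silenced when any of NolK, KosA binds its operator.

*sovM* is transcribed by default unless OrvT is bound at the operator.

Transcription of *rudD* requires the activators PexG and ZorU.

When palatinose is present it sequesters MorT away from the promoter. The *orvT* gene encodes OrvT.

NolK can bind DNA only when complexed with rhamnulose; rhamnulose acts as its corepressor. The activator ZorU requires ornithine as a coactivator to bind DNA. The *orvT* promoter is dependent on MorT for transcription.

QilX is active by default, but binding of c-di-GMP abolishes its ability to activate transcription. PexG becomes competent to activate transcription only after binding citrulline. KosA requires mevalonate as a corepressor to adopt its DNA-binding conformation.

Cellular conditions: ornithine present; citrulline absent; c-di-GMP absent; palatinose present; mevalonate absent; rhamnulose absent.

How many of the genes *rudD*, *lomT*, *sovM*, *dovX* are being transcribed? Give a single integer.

3

Citrulline is absent, so PexG is inactive.
Ornithine is present, so ZorU is active.
Required activator PexG is absent, so *rudD* is not transcribed.
→ *rudD* is OFF.
c-di-GMP is absent, so QilX is active.
No repressor is bound and QilX is active, so *lomT* is transcribed.
→ *lomT* is ON.
Palatinose is present, so MorT is inactive.
Required activator MorT is absent, so *orvT* is not transcribed.
So OrvT is not produced.
With no repressor bound, *sovM* is transcribed.
→ *sovM* is ON.
Rhamnulose is absent, so NolK is inactive.
Mevalonate is absent, so KosA is inactive.
With no repressor bound, *dovX* is transcribed.
→ *dovX* is ON.
3 of the 4 genes are transcribed.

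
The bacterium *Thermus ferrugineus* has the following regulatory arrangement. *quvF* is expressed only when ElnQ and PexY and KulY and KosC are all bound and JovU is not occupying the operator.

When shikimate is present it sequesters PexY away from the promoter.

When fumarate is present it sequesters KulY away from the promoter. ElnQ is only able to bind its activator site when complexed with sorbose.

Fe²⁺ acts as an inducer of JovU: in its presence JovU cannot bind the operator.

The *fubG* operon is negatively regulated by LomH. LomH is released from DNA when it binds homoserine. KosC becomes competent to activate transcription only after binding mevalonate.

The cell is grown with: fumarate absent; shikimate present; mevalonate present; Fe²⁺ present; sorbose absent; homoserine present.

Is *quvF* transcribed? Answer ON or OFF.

Sorbose is absent, so ElnQ is inactive.
Fe²⁺ is present, so JovU is inactive.
Shikimate is present, so PexY is inactive.
Fumarate is absent, so KulY is active.
Mevalonate is present, so KosC is active.
Required activator ElnQ is absent, so *quvF* is not transcribed.

OFF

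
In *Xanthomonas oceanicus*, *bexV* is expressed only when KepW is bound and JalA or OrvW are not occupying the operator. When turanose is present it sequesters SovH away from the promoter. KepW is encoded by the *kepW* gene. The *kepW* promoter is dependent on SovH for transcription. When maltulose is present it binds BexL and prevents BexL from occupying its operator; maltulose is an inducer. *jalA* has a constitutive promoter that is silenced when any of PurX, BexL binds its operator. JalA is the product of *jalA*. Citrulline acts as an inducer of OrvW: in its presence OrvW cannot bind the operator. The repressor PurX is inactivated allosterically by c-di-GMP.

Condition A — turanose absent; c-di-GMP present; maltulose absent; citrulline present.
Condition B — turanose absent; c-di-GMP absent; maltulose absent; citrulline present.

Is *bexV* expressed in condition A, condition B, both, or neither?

both

Condition A:
Turanose is absent, so SovH is active.
No repressor is bound and SovH is active, so *kepW* is transcribed.
So KepW is produced and active.
c-di-GMP is present, so PurX is inactive.
Maltulose is absent, so BexL is active.
With repressor BexL bound, *jalA* is not transcribed.
So JalA is not produced.
Citrulline is present, so OrvW is inactive.
No repressor is bound and KepW is active, so *bexV* is transcribed.
→ *bexV* is ON in A.
Condition B:
Turanose is absent, so SovH is active.
No repressor is bound and SovH is active, so *kepW* is transcribed.
So KepW is produced and active.
c-di-GMP is absent, so PurX is active.
Maltulose is absent, so BexL is active.
With repressor PurX bound, *jalA* is not transcribed.
So JalA is not produced.
Citrulline is present, so OrvW is inactive.
No repressor is bound and KepW is active, so *bexV* is transcribed.
→ *bexV* is ON in B.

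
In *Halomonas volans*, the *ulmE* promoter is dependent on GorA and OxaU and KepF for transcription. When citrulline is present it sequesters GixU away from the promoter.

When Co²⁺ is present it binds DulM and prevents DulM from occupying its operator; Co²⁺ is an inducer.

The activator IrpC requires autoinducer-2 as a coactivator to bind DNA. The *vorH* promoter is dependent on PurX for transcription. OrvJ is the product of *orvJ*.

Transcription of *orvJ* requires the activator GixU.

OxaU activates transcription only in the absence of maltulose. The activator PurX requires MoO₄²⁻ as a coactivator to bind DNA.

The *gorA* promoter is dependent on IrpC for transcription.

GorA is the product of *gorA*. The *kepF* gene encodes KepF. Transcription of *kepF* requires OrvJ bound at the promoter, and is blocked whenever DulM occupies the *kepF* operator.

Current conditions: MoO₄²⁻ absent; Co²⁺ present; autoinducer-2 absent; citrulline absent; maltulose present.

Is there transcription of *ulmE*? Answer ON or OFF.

OFF

Autoinducer-2 is absent, so IrpC is inactive.
Required activator IrpC is absent, so *gorA* is not transcribed.
So GorA is not produced.
Maltulose is present, so OxaU is inactive.
Co²⁺ is present, so DulM is inactive.
Citrulline is absent, so GixU is active.
No repressor is bound and GixU is active, so *orvJ* is transcribed.
So OrvJ is produced and active.
No repressor is bound and OrvJ is active, so *kepF* is transcribed.
So KepF is produced and active.
Required activator GorA is absent, so *ulmE* is not transcribed.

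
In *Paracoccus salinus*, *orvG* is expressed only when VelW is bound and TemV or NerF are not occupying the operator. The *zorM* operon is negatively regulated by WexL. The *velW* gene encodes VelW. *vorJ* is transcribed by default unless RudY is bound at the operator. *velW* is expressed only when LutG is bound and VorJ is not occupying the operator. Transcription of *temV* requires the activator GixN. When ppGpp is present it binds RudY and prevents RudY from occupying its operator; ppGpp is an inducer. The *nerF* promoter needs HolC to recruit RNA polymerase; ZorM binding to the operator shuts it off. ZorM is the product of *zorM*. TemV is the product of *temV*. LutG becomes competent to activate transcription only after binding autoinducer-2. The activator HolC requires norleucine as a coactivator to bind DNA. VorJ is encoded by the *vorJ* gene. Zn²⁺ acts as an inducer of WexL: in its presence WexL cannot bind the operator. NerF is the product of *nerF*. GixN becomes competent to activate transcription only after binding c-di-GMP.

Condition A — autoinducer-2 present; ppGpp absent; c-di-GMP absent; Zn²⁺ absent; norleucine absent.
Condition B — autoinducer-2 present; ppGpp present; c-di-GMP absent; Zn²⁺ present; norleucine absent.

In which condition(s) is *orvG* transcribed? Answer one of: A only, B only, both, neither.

Condition A:
Autoinducer-2 is present, so LutG is active.
ppGpp is absent, so RudY is active.
With repressor RudY bound, *vorJ* is not transcribed.
So VorJ is not produced.
No repressor is bound and LutG is active, so *velW* is transcribed.
So VelW is produced and active.
c-di-GMP is absent, so GixN is inactive.
Required activator GixN is absent, so *temV* is not transcribed.
So TemV is not produced.
Zn²⁺ is absent, so WexL is active.
With repressor WexL bound, *zorM* is not transcribed.
So ZorM is not produced.
Norleucine is absent, so HolC is inactive.
Required activator HolC is absent, so *nerF* is not transcribed.
So NerF is not produced.
No repressor is bound and VelW is active, so *orvG* is transcribed.
→ *orvG* is ON in A.
Condition B:
Autoinducer-2 is present, so LutG is active.
ppGpp is present, so RudY is inactive.
With no repressor bound, *vorJ* is transcribed.
So VorJ is produced and active.
With repressor VorJ bound, *velW* is not transcribed.
So VelW is not produced.
c-di-GMP is absent, so GixN is inactive.
Required activator GixN is absent, so *temV* is not transcribed.
So TemV is not produced.
Zn²⁺ is present, so WexL is inactive.
With no repressor bound, *zorM* is transcribed.
So ZorM is produced and active.
Norleucine is absent, so HolC is inactive.
With repressor ZorM bound, *nerF* is not transcribed.
So NerF is not produced.
Required activator VelW is absent, so *orvG* is not transcribed.
→ *orvG* is OFF in B.

A only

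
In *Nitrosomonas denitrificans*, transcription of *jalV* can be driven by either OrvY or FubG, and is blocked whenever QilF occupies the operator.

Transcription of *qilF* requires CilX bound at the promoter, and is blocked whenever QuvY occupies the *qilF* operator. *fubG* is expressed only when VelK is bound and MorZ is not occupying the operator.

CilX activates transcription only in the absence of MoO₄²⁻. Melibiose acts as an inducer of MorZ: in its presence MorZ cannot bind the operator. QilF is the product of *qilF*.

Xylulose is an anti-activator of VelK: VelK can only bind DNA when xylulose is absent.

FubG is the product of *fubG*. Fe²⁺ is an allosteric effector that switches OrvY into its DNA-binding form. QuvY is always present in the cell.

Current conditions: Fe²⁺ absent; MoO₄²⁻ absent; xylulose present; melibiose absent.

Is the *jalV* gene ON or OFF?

OFF

Fe²⁺ is absent, so OrvY is inactive.
MoO₄²⁻ is absent, so CilX is active.
QuvY is produced constitutively and is active.
With repressor QuvY bound, *qilF* is not transcribed.
So QilF is not produced.
Xylulose is present, so VelK is inactive.
Melibiose is absent, so MorZ is active.
With repressor MorZ bound, *fubG* is not transcribed.
So FubG is not produced.
No activator is available at the *jalV* promoter, so *jalV* is not transcribed.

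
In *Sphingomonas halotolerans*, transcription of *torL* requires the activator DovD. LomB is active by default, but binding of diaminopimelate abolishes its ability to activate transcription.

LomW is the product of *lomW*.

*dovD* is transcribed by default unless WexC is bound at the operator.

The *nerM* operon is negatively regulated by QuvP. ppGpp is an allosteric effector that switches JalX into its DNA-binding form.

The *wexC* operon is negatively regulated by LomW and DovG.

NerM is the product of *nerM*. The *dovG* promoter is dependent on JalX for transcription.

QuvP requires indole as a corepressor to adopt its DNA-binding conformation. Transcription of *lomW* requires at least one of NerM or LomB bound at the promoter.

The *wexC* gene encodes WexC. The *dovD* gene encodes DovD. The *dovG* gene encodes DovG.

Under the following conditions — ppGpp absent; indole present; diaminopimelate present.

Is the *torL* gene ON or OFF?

Indole is present, so QuvP is active.
With repressor QuvP bound, *nerM* is not transcribed.
So NerM is not produced.
Diaminopimelate is present, so LomB is inactive.
No activator is available at the *lomW* promoter, so *lomW* is not transcribed.
So LomW is not produced.
ppGpp is absent, so JalX is inactive.
Required activator JalX is absent, so *dovG* is not transcribed.
So DovG is not produced.
With no repressor bound, *wexC* is transcribed.
So WexC is produced and active.
With repressor WexC bound, *dovD* is not transcribed.
So DovD is not produced.
Required activator DovD is absent, so *torL* is not transcribed.

OFF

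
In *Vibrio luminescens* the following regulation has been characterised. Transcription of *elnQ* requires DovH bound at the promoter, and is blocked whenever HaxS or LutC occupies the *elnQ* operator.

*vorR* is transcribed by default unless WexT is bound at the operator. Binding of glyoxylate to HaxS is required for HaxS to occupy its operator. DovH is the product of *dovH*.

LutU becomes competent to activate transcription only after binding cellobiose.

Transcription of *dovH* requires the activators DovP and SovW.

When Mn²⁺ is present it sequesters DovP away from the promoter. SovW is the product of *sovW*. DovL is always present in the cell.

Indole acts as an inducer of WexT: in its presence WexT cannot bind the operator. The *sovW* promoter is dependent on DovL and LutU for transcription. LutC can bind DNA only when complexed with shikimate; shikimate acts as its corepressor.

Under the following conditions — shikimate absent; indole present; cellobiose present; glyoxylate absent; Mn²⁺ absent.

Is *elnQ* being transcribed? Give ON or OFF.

ON

Glyoxylate is absent, so HaxS is inactive.
Mn²⁺ is absent, so DovP is active.
DovL is produced constitutively and is active.
Cellobiose is present, so LutU is active.
No repressor is bound and DovL and LutU are active, so *sovW* is transcribed.
So SovW is produced and active.
No repressor is bound and DovP and SovW are active, so *dovH* is transcribed.
So DovH is produced and active.
Shikimate is absent, so LutC is inactive.
No repressor is bound and DovH is active, so *elnQ* is transcribed.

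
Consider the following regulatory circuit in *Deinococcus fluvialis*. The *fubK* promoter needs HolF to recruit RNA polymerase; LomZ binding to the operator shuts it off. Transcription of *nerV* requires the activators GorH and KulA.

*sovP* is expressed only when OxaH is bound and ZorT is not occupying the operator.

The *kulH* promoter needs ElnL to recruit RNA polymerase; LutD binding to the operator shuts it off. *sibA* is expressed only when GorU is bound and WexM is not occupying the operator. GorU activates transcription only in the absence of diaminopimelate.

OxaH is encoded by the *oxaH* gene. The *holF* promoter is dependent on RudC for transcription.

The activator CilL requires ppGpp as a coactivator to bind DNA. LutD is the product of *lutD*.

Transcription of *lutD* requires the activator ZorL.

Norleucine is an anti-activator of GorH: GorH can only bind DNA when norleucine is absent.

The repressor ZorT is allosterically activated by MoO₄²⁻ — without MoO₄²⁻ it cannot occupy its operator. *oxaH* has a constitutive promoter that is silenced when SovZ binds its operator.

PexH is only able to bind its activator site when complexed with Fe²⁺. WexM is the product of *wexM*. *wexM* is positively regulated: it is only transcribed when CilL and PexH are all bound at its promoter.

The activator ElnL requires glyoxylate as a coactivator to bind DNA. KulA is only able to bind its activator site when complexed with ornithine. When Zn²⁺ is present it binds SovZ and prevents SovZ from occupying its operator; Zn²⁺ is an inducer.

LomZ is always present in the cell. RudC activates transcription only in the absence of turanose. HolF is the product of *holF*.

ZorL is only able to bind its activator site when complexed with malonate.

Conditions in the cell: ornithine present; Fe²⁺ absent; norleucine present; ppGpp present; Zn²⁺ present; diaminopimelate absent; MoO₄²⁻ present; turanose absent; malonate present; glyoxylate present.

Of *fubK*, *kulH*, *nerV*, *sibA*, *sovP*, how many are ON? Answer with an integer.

1

Turanose is absent, so RudC is active.
No repressor is bound and RudC is active, so *holF* is transcribed.
So HolF is produced and active.
LomZ is produced constitutively and is active.
With repressor LomZ bound, *fubK* is not transcribed.
→ *fubK* is OFF.
Malonate is present, so ZorL is active.
No repressor is bound and ZorL is active, so *lutD* is transcribed.
So LutD is produced and active.
Glyoxylate is present, so ElnL is active.
With repressor LutD bound, *kulH* is not transcribed.
→ *kulH* is OFF.
Norleucine is present, so GorH is inactive.
Ornithine is present, so KulA is active.
Required activator GorH is absent, so *nerV* is not transcribed.
→ *nerV* is OFF.
Diaminopimelate is absent, so GorU is active.
ppGpp is present, so CilL is active.
Fe²⁺ is absent, so PexH is inactive.
Required activator PexH is absent, so *wexM* is not transcribed.
So WexM is not produced.
No repressor is bound and GorU is active, so *sibA* is transcribed.
→ *sibA* is ON.
MoO₄²⁻ is present, so ZorT is active.
Zn²⁺ is present, so SovZ is inactive.
With no repressor bound, *oxaH* is transcribed.
So OxaH is produced and active.
With repressor ZorT bound, *sovP* is not transcribed.
→ *sovP* is OFF.
1 of the 5 genes is transcribed.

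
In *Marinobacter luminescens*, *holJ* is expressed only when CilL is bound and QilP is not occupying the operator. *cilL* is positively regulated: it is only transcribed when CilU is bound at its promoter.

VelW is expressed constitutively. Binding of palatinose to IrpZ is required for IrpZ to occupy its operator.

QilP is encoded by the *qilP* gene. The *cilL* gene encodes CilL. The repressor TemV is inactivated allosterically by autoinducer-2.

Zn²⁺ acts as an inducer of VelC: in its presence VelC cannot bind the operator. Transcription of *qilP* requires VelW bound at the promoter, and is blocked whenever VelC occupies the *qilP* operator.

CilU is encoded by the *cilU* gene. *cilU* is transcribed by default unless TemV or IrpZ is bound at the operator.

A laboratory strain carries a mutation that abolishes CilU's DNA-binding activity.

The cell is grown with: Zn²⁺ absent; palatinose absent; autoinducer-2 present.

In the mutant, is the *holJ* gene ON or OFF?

OFF

VelW is produced constitutively and is active.
Zn²⁺ is absent, so VelC is active.
With repressor VelC bound, *qilP* is not transcribed.
So QilP is not produced.
CilU is non-functional in this strain, so it has no effect.
Required activator CilU is absent, so *cilL* is not transcribed.
So CilL is not produced.
Required activator CilL is absent, so *holJ* is not transcribed.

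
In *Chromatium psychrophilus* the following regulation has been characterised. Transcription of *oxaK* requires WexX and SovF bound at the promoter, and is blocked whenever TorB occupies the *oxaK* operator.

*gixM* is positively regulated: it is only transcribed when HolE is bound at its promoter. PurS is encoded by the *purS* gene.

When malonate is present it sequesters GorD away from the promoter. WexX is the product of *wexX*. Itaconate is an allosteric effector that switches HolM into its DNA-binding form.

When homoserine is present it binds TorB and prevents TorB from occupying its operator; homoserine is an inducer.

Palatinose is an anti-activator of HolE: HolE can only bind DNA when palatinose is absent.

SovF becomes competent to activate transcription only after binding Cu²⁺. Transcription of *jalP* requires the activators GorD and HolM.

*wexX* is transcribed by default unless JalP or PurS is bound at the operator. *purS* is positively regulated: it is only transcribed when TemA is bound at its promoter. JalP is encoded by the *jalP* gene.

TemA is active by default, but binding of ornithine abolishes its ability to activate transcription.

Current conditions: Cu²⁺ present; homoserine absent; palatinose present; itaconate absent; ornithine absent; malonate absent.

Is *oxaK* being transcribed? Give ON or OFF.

Malonate is absent, so GorD is active.
Itaconate is absent, so HolM is inactive.
Required activator HolM is absent, so *jalP* is not transcribed.
So JalP is not produced.
Ornithine is absent, so TemA is active.
No repressor is bound and TemA is active, so *purS* is transcribed.
So PurS is produced and active.
With repressor PurS bound, *wexX* is not transcribed.
So WexX is not produced.
Homoserine is absent, so TorB is active.
Cu²⁺ is present, so SovF is active.
With repressor TorB bound, *oxaK* is not transcribed.

OFF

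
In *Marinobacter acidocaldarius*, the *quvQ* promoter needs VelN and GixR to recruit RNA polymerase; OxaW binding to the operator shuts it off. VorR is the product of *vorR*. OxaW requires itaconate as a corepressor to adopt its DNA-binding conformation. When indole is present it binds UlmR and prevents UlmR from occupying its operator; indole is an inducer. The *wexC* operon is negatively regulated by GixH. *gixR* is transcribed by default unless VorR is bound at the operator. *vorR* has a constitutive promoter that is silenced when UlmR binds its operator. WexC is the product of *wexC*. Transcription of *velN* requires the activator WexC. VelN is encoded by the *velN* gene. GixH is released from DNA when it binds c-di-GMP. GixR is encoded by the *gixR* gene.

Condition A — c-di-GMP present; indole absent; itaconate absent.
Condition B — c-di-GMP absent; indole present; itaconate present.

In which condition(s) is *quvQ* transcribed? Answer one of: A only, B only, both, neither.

A only

Condition A:
c-di-GMP is present, so GixH is inactive.
With no repressor bound, *wexC* is transcribed.
So WexC is produced and active.
No repressor is bound and WexC is active, so *velN* is transcribed.
So VelN is produced and active.
Indole is absent, so UlmR is active.
With repressor UlmR bound, *vorR* is not transcribed.
So VorR is not produced.
With no repressor bound, *gixR* is transcribed.
So GixR is produced and active.
Itaconate is absent, so OxaW is inactive.
No repressor is bound and VelN and GixR are active, so *quvQ* is transcribed.
→ *quvQ* is ON in A.
Condition B:
c-di-GMP is absent, so GixH is active.
With repressor GixH bound, *wexC* is not transcribed.
So WexC is not produced.
Required activator WexC is absent, so *velN* is not transcribed.
So VelN is not produced.
Indole is present, so UlmR is inactive.
With no repressor bound, *vorR* is transcribed.
So VorR is produced and active.
With repressor VorR bound, *gixR* is not transcribed.
So GixR is not produced.
Itaconate is present, so OxaW is active.
With repressor OxaW bound, *quvQ* is not transcribed.
→ *quvQ* is OFF in B.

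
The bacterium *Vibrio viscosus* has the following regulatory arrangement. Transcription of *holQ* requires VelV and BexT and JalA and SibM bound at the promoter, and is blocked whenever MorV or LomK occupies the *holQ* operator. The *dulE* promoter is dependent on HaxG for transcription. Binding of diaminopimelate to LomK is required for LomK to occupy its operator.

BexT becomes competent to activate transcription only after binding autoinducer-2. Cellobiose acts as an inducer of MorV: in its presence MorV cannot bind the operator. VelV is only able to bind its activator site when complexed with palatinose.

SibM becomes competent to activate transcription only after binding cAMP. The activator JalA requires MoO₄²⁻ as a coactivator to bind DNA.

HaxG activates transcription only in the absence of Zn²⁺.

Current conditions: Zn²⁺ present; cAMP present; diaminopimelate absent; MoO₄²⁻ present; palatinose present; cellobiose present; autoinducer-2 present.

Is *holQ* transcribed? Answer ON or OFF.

ON

Cellobiose is present, so MorV is inactive.
Palatinose is present, so VelV is active.
Autoinducer-2 is present, so BexT is active.
MoO₄²⁻ is present, so JalA is active.
cAMP is present, so SibM is active.
Diaminopimelate is absent, so LomK is inactive.
No repressor is bound and VelV and BexT and JalA and SibM are active, so *holQ* is transcribed.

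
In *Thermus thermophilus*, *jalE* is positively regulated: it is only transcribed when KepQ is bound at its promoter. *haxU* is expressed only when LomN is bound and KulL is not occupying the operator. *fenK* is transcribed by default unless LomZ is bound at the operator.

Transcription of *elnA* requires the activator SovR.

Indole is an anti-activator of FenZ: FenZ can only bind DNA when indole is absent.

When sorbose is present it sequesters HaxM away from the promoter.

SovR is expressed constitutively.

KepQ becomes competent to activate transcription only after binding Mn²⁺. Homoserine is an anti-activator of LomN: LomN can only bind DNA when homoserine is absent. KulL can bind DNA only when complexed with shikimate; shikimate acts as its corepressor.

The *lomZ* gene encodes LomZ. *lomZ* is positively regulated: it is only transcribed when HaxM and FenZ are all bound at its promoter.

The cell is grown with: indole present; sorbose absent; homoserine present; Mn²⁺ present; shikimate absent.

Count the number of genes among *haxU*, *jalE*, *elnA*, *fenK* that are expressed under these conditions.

3

Homoserine is present, so LomN is inactive.
Shikimate is absent, so KulL is inactive.
Required activator LomN is absent, so *haxU* is not transcribed.
→ *haxU* is OFF.
Mn²⁺ is present, so KepQ is active.
No repressor is bound and KepQ is active, so *jalE* is transcribed.
→ *jalE* is ON.
SovR is produced constitutively and is active.
No repressor is bound and SovR is active, so *elnA* is transcribed.
→ *elnA* is ON.
Sorbose is absent, so HaxM is active.
Indole is present, so FenZ is inactive.
Required activator FenZ is absent, so *lomZ* is not transcribed.
So LomZ is not produced.
With no repressor bound, *fenK* is transcribed.
→ *fenK* is ON.
3 of the 4 genes are transcribed.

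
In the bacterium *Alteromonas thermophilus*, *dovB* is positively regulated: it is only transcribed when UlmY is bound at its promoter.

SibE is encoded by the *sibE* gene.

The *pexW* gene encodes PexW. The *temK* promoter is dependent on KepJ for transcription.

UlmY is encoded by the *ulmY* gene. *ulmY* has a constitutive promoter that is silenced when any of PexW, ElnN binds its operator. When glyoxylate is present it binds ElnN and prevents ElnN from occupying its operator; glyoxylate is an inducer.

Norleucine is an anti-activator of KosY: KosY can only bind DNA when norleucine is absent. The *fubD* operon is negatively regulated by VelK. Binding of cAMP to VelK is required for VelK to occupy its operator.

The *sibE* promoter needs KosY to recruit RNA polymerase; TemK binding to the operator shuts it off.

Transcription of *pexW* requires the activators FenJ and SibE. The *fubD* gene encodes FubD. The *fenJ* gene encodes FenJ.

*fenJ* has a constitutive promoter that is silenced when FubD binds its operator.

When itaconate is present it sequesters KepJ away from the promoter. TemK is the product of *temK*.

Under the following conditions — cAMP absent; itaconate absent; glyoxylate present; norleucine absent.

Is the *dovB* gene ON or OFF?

ON

cAMP is absent, so VelK is inactive.
With no repressor bound, *fubD* is transcribed.
So FubD is produced and active.
With repressor FubD bound, *fenJ* is not transcribed.
So FenJ is not produced.
Norleucine is absent, so KosY is active.
Itaconate is absent, so KepJ is active.
No repressor is bound and KepJ is active, so *temK* is transcribed.
So TemK is produced and active.
With repressor TemK bound, *sibE* is not transcribed.
So SibE is not produced.
Required activator FenJ is absent, so *pexW* is not transcribed.
So PexW is not produced.
Glyoxylate is present, so ElnN is inactive.
With no repressor bound, *ulmY* is transcribed.
So UlmY is produced and active.
No repressor is bound and UlmY is active, so *dovB* is transcribed.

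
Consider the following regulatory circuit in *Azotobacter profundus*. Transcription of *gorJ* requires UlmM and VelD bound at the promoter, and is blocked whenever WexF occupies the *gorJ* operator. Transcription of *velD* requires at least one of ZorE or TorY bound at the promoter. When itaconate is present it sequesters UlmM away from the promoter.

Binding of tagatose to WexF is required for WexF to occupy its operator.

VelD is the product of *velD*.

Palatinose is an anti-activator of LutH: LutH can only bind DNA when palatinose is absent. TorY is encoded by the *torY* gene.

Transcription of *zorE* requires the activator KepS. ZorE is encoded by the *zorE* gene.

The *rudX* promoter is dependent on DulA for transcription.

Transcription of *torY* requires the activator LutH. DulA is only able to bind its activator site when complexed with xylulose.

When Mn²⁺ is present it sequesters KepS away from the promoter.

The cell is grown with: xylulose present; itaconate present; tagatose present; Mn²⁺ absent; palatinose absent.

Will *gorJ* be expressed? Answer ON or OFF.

Itaconate is present, so UlmM is inactive.
Tagatose is present, so WexF is active.
Mn²⁺ is absent, so KepS is active.
No repressor is bound and KepS is active, so *zorE* is transcribed.
So ZorE is produced and active.
Palatinose is absent, so LutH is active.
No repressor is bound and LutH is active, so *torY* is transcribed.
So TorY is produced and active.
Activator ZorE is present, so *velD* is transcribed.
So VelD is produced and active.
With repressor WexF bound, *gorJ* is not transcribed.

OFF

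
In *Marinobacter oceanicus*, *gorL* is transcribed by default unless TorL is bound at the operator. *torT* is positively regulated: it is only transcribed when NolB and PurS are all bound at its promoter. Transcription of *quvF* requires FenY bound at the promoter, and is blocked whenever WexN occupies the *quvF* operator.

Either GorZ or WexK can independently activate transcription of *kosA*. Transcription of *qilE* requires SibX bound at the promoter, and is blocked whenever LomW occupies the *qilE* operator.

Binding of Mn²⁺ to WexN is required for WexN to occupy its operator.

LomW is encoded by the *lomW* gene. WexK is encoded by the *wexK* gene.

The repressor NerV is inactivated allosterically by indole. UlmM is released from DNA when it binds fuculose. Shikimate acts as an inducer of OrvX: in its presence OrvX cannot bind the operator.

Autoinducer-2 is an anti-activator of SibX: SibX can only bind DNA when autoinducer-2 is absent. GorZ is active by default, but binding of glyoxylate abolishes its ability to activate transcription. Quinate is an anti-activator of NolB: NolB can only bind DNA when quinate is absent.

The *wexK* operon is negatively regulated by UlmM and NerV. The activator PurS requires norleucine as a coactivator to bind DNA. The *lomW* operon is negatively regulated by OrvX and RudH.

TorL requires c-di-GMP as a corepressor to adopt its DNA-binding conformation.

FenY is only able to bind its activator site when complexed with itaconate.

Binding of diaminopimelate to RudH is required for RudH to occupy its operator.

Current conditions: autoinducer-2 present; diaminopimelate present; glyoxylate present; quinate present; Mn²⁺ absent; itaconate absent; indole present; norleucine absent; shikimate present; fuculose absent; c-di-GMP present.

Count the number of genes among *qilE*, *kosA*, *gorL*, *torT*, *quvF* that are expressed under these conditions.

Autoinducer-2 is present, so SibX is inactive.
Shikimate is present, so OrvX is inactive.
Diaminopimelate is present, so RudH is active.
With repressor RudH bound, *lomW* is not transcribed.
So LomW is not produced.
Required activator SibX is absent, so *qilE* is not transcribed.
→ *qilE* is OFF.
Glyoxylate is present, so GorZ is inactive.
Fuculose is absent, so UlmM is active.
Indole is present, so NerV is inactive.
With repressor UlmM bound, *wexK* is not transcribed.
So WexK is not produced.
No activator is available at the *kosA* promoter, so *kosA* is not transcribed.
→ *kosA* is OFF.
c-di-GMP is present, so TorL is active.
With repressor TorL bound, *gorL* is not transcribed.
→ *gorL* is OFF.
Quinate is present, so NolB is inactive.
Norleucine is absent, so PurS is inactive.
Required activator NolB is absent, so *torT* is not transcribed.
→ *torT* is OFF.
Itaconate is absent, so FenY is inactive.
Mn²⁺ is absent, so WexN is inactive.
Required activator FenY is absent, so *quvF* is not transcribed.
→ *quvF* is OFF.
0 of the 5 genes are transcribed.

0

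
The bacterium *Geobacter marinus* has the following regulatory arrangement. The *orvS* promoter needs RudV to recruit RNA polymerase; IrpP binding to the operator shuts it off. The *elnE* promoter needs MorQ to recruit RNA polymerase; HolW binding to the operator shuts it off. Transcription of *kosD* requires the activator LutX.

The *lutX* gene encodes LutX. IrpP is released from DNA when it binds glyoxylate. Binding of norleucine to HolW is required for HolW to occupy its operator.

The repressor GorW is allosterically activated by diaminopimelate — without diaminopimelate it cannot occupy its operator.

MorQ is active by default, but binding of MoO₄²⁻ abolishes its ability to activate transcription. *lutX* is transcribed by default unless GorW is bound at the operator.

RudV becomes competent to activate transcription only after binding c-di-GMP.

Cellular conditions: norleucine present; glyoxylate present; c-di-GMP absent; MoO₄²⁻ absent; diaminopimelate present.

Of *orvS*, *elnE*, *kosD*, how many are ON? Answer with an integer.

0

c-di-GMP is absent, so RudV is inactive.
Glyoxylate is present, so IrpP is inactive.
Required activator RudV is absent, so *orvS* is not transcribed.
→ *orvS* is OFF.
MoO₄²⁻ is absent, so MorQ is active.
Norleucine is present, so HolW is active.
With repressor HolW bound, *elnE* is not transcribed.
→ *elnE* is OFF.
Diaminopimelate is present, so GorW is active.
With repressor GorW bound, *lutX* is not transcribed.
So LutX is not produced.
Required activator LutX is absent, so *kosD* is not transcribed.
→ *kosD* is OFF.
0 of the 3 genes are transcribed.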